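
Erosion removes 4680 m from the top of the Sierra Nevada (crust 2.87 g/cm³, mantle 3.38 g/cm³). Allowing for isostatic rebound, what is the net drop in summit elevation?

706 m

Rebound u = e ρ_c/ρ_m = 4680 m × 2.87/3.38 = 3974 m.
Net surface drop = e − u = 4680 m − 3974 m = e (ρ_m − ρ_c)/ρ_m = 706 m.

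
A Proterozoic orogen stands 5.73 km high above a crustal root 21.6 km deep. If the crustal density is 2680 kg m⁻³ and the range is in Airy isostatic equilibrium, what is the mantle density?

Airy balance: ρ_c h = (ρ_m − ρ_c) r → ρ_m = ρ_c (1 + h/r).
ρ_m = 2680 × (1 + 5.73 km/21.6 km) = 3390 kg m⁻³.

3390 kg m⁻³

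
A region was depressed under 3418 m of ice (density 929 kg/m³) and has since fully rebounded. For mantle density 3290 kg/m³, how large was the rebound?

Removing the load lets mantle flow back in; uplift u satisfies ρ_ice t = ρ_m u.
u = t ρ_ice/ρ_m = 3418 m × 929/3290 = 965 m.

965 m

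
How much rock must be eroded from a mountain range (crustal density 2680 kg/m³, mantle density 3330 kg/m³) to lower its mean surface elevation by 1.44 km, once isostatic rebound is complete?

Net drop Δ = e − u = e − e ρ_c/ρ_m = e (ρ_m − ρ_c)/ρ_m.
e = Δ ρ_m/(ρ_m − ρ_c) = 1.44 km × 3330/650 = 7.38 km.

7.38 km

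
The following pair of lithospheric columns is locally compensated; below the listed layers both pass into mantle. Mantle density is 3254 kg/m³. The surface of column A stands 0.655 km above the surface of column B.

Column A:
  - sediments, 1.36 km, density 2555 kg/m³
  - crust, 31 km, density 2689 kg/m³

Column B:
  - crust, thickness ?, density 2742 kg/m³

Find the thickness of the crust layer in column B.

Take the compensation level at the base of the deeper column (depth z_c below the surface of column A) and equate Σ ρ_i t_i down to z_c; mantle fills any gap and the z_c terms cancel.
Column A: 1.36×2555 + 31×2689 + (z_c − 32.36)×3254
Column B: 0.655×0 + x×2742 + (z_c − 0.655 − 0 − x)×3254
The z_c×3254 term appears on both sides and cancels. Collect the known terms of each column as K = Σ(ρt)_known − 3254 × (depth of known layers): K_A = 86833.8 − 3254×32.36 = −18465.64; K_B = 0 − 3254×(0.655 + 0) = −2131.37.
Balance: K_A = K_B − x×(3254 − 2742), so x = (K_B − K_A)/(3254 − 2742) = 16334.3/512 = 31.9 km.

31.9 km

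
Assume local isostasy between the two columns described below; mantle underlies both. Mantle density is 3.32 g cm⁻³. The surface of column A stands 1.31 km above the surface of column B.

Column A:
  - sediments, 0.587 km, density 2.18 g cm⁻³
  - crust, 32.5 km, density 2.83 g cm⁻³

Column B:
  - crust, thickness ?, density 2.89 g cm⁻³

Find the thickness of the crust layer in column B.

28.5 km

Take the compensation level at the base of the deeper column (depth z_c below the surface of column A) and equate Σ ρ_i t_i down to z_c; mantle fills any gap and the z_c terms cancel.
Column A: 0.587×2.18 + 32.5×2.83 + (z_c − 33.087)×3.32
Column B: 1.31×0 + x×2.89 + (z_c − 1.31 − 0 − x)×3.32
The z_c×3.32 term appears on both sides and cancels. Collect the known terms of each column as K = Σ(ρt)_known − 3.32 × (depth of known layers): K_A = 93.25466 − 3.32×33.087 = −16.59418; K_B = 0 − 3.32×(1.31 + 0) = −4.3492.
Balance: K_A = K_B − x×(3.32 − 2.89), so x = (K_B − K_A)/(3.32 − 2.89) = 12.245/0.43 = 28.5 km.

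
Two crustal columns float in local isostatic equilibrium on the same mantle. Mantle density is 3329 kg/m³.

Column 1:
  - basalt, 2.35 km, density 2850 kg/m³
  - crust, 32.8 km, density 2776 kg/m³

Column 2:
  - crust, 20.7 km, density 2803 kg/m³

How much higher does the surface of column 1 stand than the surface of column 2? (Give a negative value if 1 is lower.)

2.52 km

For any compensation level in the mantle, the mantle terms cancel and isostasy reduces to e = (Σt_1 − Σt_2) − (Σ(ρt)_1 − Σ(ρt)_2) / ρ_m.
Σt_1 = 35.15 km; Σt_2 = 20.7 km; Σ(ρt)_1 = 97750.3; Σ(ρt)_2 = 58022.1 (in km·kg/m³).
e = (35.15 − 20.7) − (97750.3 − 58022.1) / 3329 = 2.52 km.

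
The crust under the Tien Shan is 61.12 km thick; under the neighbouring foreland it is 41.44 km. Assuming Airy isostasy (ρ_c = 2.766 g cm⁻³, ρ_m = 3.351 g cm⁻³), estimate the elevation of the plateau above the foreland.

Excess crust Δ = 61.12 km − 41.44 km = 19.68 km, split between elevation h and root r with h + r = Δ.
Airy balance ρ_c h = (ρ_m − ρ_c) r gives r = h ρ_c/(ρ_m − ρ_c), so h (1 + ρ_c/(ρ_m − ρ_c)) = Δ, i.e. h = Δ (ρ_m − ρ_c)/ρ_m.
h = 19.68 km × 0.585/3.351 = 3.44 km.

3.44 km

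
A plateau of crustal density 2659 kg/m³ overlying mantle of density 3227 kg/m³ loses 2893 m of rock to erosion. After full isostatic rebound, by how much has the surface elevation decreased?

Rebound u = e ρ_c/ρ_m = 2893 m × 2659/3227 = 2384 m.
Net surface drop = e − u = 2893 m − 2384 m = e (ρ_m − ρ_c)/ρ_m = 509 m.

509 m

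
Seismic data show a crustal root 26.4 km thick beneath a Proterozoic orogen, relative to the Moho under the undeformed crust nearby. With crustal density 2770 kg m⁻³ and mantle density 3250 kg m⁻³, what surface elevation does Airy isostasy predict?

Equating mass per unit area of the two columns: ρ_c h = (ρ_m − ρ_c) r.
h = r (ρ_m − ρ_c) / ρ_c = 26.4 km × (3250 − 2770) / 2770 = 4.57 km.

4.57 km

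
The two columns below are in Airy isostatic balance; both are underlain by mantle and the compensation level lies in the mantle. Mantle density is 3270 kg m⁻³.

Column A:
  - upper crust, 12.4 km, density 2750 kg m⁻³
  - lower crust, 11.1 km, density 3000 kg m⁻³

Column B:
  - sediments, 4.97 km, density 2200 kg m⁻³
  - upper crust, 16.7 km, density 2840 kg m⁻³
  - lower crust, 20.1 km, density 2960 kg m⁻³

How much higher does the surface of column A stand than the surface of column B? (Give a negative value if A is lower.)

For any compensation level in the mantle, the mantle terms cancel and isostasy reduces to e = (Σt_A − Σt_B) − (Σ(ρt)_A − Σ(ρt)_B) / ρ_m.
Σt_A = 23.5 km; Σt_B = 41.77 km; Σ(ρt)_A = 67400; Σ(ρt)_B = 117858 (in km·kg m⁻³).
e = (23.5 − 41.77) − (67400 − 117858) / 3270 = −2.84 km.

−2.84 km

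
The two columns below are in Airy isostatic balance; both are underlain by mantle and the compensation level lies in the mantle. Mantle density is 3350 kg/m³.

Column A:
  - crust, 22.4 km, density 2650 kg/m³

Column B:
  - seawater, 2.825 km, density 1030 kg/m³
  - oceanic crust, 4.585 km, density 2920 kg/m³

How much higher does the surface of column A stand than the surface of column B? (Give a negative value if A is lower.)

For any compensation level in the mantle, the mantle terms cancel and isostasy reduces to e = (Σt_A − Σt_B) − (Σ(ρt)_A − Σ(ρt)_B) / ρ_m.
Σt_A = 22.4 km; Σt_B = 7.41 km; Σ(ρt)_A = 59360; Σ(ρt)_B = 16297.95 (in km·kg/m³).
e = (22.4 − 7.41) − (59360 − 16297.95) / 3350 = 2.14 km.

2.14 km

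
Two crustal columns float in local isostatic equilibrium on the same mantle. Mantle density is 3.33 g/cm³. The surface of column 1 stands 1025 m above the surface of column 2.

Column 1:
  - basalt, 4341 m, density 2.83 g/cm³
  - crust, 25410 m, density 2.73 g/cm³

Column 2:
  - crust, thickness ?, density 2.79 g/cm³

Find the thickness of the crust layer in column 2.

25900 m

Take the compensation level at the base of the deeper column (depth z_c below the surface of column 1) and equate Σ ρ_i t_i down to z_c; mantle fills any gap and the z_c terms cancel.
Column 1: 4341×2.83 + 25410×2.73 + (z_c − 29751)×3.33
Column 2: 1025×0 + x×2.79 + (z_c − 1025 − 0 − x)×3.33
The z_c×3.33 term appears on both sides and cancels. Collect the known terms of each column as K = Σ(ρt)_known − 3.33 × (depth of known layers): K_1 = 81654.33 − 3.33×29751 = −17416.5; K_2 = 0 − 3.33×(1025 + 0) = −3413.25.
Balance: K_1 = K_2 − x×(3.33 − 2.79), so x = (K_2 − K_1)/(3.33 − 2.79) = 14003.2/0.54 = 25900 m.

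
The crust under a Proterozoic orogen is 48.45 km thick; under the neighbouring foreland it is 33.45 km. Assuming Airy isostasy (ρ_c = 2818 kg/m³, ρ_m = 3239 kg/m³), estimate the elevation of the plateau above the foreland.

1.95 km

Excess crust Δ = 48.45 km − 33.45 km = 15 km, split between elevation h and root r with h + r = Δ.
Airy balance ρ_c h = (ρ_m − ρ_c) r gives r = h ρ_c/(ρ_m − ρ_c), so h (1 + ρ_c/(ρ_m − ρ_c)) = Δ, i.e. h = Δ (ρ_m − ρ_c)/ρ_m.
h = 15 km × 421/3239 = 1.95 km.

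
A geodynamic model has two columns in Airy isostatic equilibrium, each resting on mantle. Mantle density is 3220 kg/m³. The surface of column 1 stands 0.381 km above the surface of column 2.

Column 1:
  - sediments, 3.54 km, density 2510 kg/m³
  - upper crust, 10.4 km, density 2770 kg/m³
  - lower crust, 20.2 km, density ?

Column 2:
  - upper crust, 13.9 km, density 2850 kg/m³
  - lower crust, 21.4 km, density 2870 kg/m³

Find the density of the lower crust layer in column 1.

2890 kg/m³

Take the compensation level at the base of the deeper column (depth z_c below the surface of column 1) and equate Σ ρ_i t_i down to z_c; mantle fills any gap and the z_c terms cancel.
Column 1: 3.54×2510 + 10.4×2770 + 20.2×ρ + (z_c − 34.14)×3220
Column 2: 0.381×0 + 13.9×2850 + 21.4×2870 + (z_c − 0.381 − 35.3)×3220
The z_c×3220 term appears on both sides and cancels. Collect the known terms of each column as K = Σ(ρt)_known − 3220 × (depth of known layers): K_1 = 37693.4 − 3220×34.14 = −72237.4; K_2 = 101033 − 3220×(0.381 + 35.3) = −13859.82.
Balance: K_1 + 20.2×ρ = K_2, so ρ = (K_2 − K_1)/20.2 = 58377.6/20.2 = 2890 kg/m³.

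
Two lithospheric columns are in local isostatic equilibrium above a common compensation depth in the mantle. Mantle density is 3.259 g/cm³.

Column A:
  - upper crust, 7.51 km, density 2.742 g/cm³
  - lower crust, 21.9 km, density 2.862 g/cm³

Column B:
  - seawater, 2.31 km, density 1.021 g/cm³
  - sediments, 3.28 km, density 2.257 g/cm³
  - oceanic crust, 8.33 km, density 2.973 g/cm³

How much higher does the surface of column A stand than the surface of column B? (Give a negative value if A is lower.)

0.533 km

For any compensation level in the mantle, the mantle terms cancel and isostasy reduces to e = (Σt_A − Σt_B) − (Σ(ρt)_A − Σ(ρt)_B) / ρ_m.
Σt_A = 29.41 km; Σt_B = 13.92 km; Σ(ρt)_A = 83.27022; Σ(ρt)_B = 34.52656 (in km·g/cm³).
e = (29.41 − 13.92) − (83.27022 − 34.52656) / 3.259 = 0.533 km.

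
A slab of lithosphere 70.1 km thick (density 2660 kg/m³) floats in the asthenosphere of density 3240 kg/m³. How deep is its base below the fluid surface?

Draft d = t ρ_obj/ρ_fluid = 70.1 km × 2660/3240 = 57.6 km.

57.6 km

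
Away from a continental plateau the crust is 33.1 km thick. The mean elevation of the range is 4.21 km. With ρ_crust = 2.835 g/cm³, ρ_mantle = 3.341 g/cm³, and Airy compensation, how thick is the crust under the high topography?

Root depth r = h ρ_c / (ρ_m − ρ_c) = 4.21 km × 2.835 / 0.506 = 23.59 km.
Total thickness = T + h + r = 33.1 km + 4.21 km + 23.59 km = 60.9 km.

60.9 km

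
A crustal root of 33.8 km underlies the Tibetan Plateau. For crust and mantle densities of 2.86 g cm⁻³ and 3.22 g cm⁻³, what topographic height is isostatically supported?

Isostatic balance requires: ρ_c h = (ρ_m − ρ_c) r.
h = r (ρ_m − ρ_c) / ρ_c = 33.8 km × (3.22 − 2.86) / 2.86 = 4.25 km.

4.25 km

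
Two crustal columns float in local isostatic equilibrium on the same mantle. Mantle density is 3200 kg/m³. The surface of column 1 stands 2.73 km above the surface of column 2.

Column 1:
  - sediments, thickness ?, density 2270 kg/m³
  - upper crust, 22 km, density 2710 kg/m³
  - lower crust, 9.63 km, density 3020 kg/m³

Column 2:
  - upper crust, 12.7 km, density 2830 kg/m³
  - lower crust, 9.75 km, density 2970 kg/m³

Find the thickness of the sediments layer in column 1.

3.4 km

Take the compensation level at the base of the deeper column (depth z_c below the surface of column 1) and equate Σ ρ_i t_i down to z_c; mantle fills any gap and the z_c terms cancel.
Column 1: x×2270 + 22×2710 + 9.63×3020 + (z_c − 31.63 − x)×3200
Column 2: 2.73×0 + 12.7×2830 + 9.75×2970 + (z_c − 2.73 − 22.45)×3200
The z_c×3200 term appears on both sides and cancels. Collect the known terms of each column as K = Σ(ρt)_known − 3200 × (depth of known layers): K_1 = 88702.6 − 3200×31.63 = −12513.4; K_2 = 64898.5 − 3200×(2.73 + 22.45) = −15677.5.
Balance: K_1 − x×(3200 − 2270) = K_2, so x = (K_1 − K_2)/(3200 − 2270) = 3164.1/930 = 3.4 km.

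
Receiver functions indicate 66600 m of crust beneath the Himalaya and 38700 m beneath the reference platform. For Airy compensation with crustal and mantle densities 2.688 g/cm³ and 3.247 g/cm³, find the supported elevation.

4800 m

Excess crust Δ = 66600 m − 38700 m = 27900 m, split between elevation h and root r with h + r = Δ.
Airy balance ρ_c h = (ρ_m − ρ_c) r gives r = h ρ_c/(ρ_m − ρ_c), so h (1 + ρ_c/(ρ_m − ρ_c)) = Δ, i.e. h = Δ (ρ_m − ρ_c)/ρ_m.
h = 27900 m × 0.559/3.247 = 4800 m.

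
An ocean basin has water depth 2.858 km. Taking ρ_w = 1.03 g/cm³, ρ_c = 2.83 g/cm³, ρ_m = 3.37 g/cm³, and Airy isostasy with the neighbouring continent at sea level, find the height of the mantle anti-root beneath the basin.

Isostatic balance requires: replacing crust with seawater at the top is compensated by replacing crust with mantle at the base: d (ρ_c − ρ_w) = a (ρ_m − ρ_c).
a = d (ρ_c − ρ_w)/(ρ_m − ρ_c) = 2.858 km × 1.8/0.54 = 9.53 km.

9.53 km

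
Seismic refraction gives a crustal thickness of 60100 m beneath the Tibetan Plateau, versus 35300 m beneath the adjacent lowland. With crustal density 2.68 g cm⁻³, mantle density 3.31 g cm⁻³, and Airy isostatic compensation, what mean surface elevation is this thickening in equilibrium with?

4720 m

Excess crust Δ = 60100 m − 35300 m = 24800 m, split between elevation h and root r with h + r = Δ.
Airy balance ρ_c h = (ρ_m − ρ_c) r gives r = h ρ_c/(ρ_m − ρ_c), so h (1 + ρ_c/(ρ_m − ρ_c)) = Δ, i.e. h = Δ (ρ_m − ρ_c)/ρ_m.
h = 24800 m × 0.63/3.31 = 4720 m.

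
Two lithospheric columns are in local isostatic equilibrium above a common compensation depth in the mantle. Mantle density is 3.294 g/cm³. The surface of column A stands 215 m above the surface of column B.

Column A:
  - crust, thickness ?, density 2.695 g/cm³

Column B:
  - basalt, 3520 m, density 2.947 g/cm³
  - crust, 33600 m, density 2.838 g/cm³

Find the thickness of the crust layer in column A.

28800 m

Take the compensation level at the base of the deeper column (depth z_c below the surface of column A) and equate Σ ρ_i t_i down to z_c; mantle fills any gap and the z_c terms cancel.
Column A: x×2.695 + (z_c − 0 − x)×3.294
Column B: 215×0 + 3520×2.947 + 33600×2.838 + (z_c − 215 − 37120)×3.294
The z_c×3.294 term appears on both sides and cancels. Collect the known terms of each column as K = Σ(ρt)_known − 3.294 × (depth of known layers): K_A = 0 − 3.294×0 = 0; K_B = 105730.24 − 3.294×(215 + 37120) = −17251.25.
Balance: K_A − x×(3.294 − 2.695) = K_B, so x = (K_A − K_B)/(3.294 − 2.695) = 17251.2/0.599 = 28800 m.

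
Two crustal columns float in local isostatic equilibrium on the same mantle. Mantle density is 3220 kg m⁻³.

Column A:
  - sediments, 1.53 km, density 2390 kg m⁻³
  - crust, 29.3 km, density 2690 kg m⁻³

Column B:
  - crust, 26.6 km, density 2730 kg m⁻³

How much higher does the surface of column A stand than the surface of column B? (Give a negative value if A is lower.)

For any compensation level in the mantle, the mantle terms cancel and isostasy reduces to e = (Σt_A − Σt_B) − (Σ(ρt)_A − Σ(ρt)_B) / ρ_m.
Σt_A = 30.83 km; Σt_B = 26.6 km; Σ(ρt)_A = 82473.7; Σ(ρt)_B = 72618 (in km·kg m⁻³).
e = (30.83 − 26.6) − (82473.7 − 72618) / 3220 = 1.17 km.

1.17 km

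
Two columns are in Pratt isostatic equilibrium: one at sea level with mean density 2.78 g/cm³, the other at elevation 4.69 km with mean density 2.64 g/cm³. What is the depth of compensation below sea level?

ρ_ref D = ρ (D + h) → D (ρ_ref − ρ) = ρ h.
D = ρ h/(ρ_ref − ρ) = 2.64 × 4.69 km/(2.78 − 2.64) = 88.4 km.

88.4 km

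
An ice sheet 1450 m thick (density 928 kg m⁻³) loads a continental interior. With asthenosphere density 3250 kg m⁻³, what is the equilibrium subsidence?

By Archimedes' principle applied to the lithosphere: the ice load ρ_ice t is balanced by mantle displaced below, ρ_m s.
s = t ρ_ice / ρ_m = 1450 m × 928/3250 = 414 m.

414 m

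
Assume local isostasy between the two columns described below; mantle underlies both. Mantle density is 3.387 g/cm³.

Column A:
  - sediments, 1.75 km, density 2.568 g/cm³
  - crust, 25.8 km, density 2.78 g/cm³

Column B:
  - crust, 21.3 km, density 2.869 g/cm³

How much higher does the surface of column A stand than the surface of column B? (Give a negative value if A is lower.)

1.79 km

For any compensation level in the mantle, the mantle terms cancel and isostasy reduces to e = (Σt_A − Σt_B) − (Σ(ρt)_A − Σ(ρt)_B) / ρ_m.
Σt_A = 27.55 km; Σt_B = 21.3 km; Σ(ρt)_A = 76.218; Σ(ρt)_B = 61.1097 (in km·g/cm³).
e = (27.55 − 21.3) − (76.218 − 61.1097) / 3.387 = 1.79 km.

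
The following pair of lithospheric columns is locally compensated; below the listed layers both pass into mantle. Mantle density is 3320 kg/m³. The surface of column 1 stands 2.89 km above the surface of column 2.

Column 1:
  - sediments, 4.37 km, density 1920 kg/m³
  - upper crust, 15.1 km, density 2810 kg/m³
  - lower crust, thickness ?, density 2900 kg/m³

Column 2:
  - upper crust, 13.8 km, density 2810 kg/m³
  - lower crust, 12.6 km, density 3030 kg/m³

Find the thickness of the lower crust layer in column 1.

15.4 km

Take the compensation level at the base of the deeper column (depth z_c below the surface of column 1) and equate Σ ρ_i t_i down to z_c; mantle fills any gap and the z_c terms cancel.
Column 1: 4.37×1920 + 15.1×2810 + x×2900 + (z_c − 19.47 − x)×3320
Column 2: 2.89×0 + 13.8×2810 + 12.6×3030 + (z_c − 2.89 − 26.4)×3320
The z_c×3320 term appears on both sides and cancels. Collect the known terms of each column as K = Σ(ρt)_known − 3320 × (depth of known layers): K_1 = 50821.4 − 3320×19.47 = −13819; K_2 = 76956 − 3320×(2.89 + 26.4) = −20286.8.
Balance: K_1 − x×(3320 − 2900) = K_2, so x = (K_1 − K_2)/(3320 − 2900) = 6467.8/420 = 15.4 km.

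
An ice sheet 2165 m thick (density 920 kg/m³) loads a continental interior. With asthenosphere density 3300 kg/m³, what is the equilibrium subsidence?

604 m

Isostatic balance requires: the ice load ρ_ice t is balanced by mantle displaced below, ρ_m s.
s = t ρ_ice / ρ_m = 2165 m × 920/3300 = 604 m.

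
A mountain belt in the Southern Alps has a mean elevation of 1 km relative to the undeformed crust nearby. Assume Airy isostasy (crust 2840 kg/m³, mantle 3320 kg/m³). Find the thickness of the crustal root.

Equating mass per unit area of the two columns: the weight of the topography is balanced by the buoyancy of the root, ρ_c h = (ρ_m − ρ_c) r.
r = h · ρ_c / (ρ_m − ρ_c) = 1 km × 2840 / (3320 − 2840) = 5.92 km.

5.92 km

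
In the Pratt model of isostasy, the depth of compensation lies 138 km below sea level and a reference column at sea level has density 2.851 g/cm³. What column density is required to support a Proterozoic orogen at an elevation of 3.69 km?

2.78 g/cm³

Pratt balance: ρ_ref D = ρ (D + h).
ρ = ρ_ref D/(D + h) = 2.851 × 138 km/(138 km + 3.69 km) = 2.78 g/cm³.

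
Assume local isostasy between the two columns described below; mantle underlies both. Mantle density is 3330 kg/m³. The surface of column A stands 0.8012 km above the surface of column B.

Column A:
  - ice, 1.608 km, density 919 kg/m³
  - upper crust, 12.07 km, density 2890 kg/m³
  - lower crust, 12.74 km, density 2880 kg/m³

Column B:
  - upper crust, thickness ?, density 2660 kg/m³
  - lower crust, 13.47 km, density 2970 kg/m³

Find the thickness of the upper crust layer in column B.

11 km

Take the compensation level at the base of the deeper column (depth z_c below the surface of column A) and equate Σ ρ_i t_i down to z_c; mantle fills any gap and the z_c terms cancel.
Column A: 1.608×919 + 12.07×2890 + 12.74×2880 + (z_c − 26.418)×3330
Column B: 0.8012×0 + x×2660 + 13.47×2970 + (z_c − 0.8012 − 13.47 − x)×3330
The z_c×3330 term appears on both sides and cancels. Collect the known terms of each column as K = Σ(ρt)_known − 3330 × (depth of known layers): K_A = 73051.252 − 3330×26.418 = −14920.688; K_B = 40005.9 − 3330×(0.8012 + 13.47) = −7517.196.
Balance: K_A = K_B − x×(3330 − 2660), so x = (K_B − K_A)/(3330 − 2660) = 7403.49/670 = 11 km.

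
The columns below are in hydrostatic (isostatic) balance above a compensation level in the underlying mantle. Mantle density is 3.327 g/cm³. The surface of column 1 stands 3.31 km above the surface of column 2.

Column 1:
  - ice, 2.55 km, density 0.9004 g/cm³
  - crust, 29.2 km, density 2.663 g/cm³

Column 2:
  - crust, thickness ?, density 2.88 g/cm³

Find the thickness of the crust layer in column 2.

Take the compensation level at the base of the deeper column (depth z_c below the surface of column 1) and equate Σ ρ_i t_i down to z_c; mantle fills any gap and the z_c terms cancel.
Column 1: 2.55×0.9004 + 29.2×2.663 + (z_c − 31.75)×3.327
Column 2: 3.31×0 + x×2.88 + (z_c − 3.31 − 0 − x)×3.327
The z_c×3.327 term appears on both sides and cancels. Collect the known terms of each column as K = Σ(ρt)_known − 3.327 × (depth of known layers): K_1 = 80.05562 − 3.327×31.75 = −25.57663; K_2 = 0 − 3.327×(3.31 + 0) = −11.01237.
Balance: K_1 = K_2 − x×(3.327 − 2.88), so x = (K_2 − K_1)/(3.327 − 2.88) = 14.5643/0.447 = 32.6 km.

32.6 km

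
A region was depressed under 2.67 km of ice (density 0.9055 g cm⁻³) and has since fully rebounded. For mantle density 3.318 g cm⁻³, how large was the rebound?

Removing the load lets mantle flow back in; uplift u satisfies ρ_ice t = ρ_m u.
u = t ρ_ice/ρ_m = 2.67 km × 0.9055/3.318 = 0.729 km.

0.729 km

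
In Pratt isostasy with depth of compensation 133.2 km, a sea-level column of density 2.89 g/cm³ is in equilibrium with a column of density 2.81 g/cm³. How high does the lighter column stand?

3.79 km

ρ_ref D = ρ (D + h) → h = D (ρ_ref − ρ)/ρ.
h = 133.2 km × (2.89 − 2.81)/2.81 = 3.79 km.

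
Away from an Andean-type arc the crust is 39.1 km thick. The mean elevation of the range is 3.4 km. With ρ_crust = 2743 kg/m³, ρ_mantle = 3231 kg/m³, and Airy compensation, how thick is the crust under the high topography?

61.6 km

Root depth r = h ρ_c / (ρ_m − ρ_c) = 3.4 km × 2743 / 488 = 19.11 km.
Total thickness = T + h + r = 39.1 km + 3.4 km + 19.11 km = 61.6 km.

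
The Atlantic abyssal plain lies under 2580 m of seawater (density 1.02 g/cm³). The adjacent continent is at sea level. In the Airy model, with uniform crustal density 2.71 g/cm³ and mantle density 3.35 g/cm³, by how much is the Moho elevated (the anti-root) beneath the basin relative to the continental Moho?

6810 m

By Archimedes' principle applied to the lithosphere: replacing crust with seawater at the top is compensated by replacing crust with mantle at the base: d (ρ_c − ρ_w) = a (ρ_m − ρ_c).
a = d (ρ_c − ρ_w)/(ρ_m − ρ_c) = 2580 m × 1.69/0.64 = 6810 m.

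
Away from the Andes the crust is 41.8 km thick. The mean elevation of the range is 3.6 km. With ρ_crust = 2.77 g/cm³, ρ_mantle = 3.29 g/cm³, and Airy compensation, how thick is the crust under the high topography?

Root depth r = h ρ_c / (ρ_m − ρ_c) = 3.6 km × 2.77 / 0.52 = 19.18 km.
Total thickness = T + h + r = 41.8 km + 3.6 km + 19.18 km = 64.6 km.

64.6 km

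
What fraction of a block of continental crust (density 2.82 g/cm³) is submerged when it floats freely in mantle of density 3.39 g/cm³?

Submerged fraction = ρ_obj/ρ_fluid = 2.82/3.39 = 83.2%.

83.2%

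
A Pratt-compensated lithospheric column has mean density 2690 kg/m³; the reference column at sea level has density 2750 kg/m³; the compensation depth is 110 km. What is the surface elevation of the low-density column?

ρ_ref D = ρ (D + h) → h = D (ρ_ref − ρ)/ρ.
h = 110 km × (2750 − 2690)/2690 = 2.45 km.

2.45 km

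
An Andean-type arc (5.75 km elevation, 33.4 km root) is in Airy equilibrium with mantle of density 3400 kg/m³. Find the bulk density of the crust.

2900 kg/m³

ρ_c h = (ρ_m − ρ_c) r → ρ_c (h + r) = ρ_m r → ρ_c = ρ_m r / (h + r).
ρ_c = 3400 × 33.4 km / (5.75 km + 33.4 km) = 2900 kg/m³.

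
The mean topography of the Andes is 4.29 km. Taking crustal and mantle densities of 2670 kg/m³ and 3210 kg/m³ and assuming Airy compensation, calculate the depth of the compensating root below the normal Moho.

21.2 km

Equating mass per unit area of the two columns: the weight of the topography is balanced by the buoyancy of the root, ρ_c h = (ρ_m − ρ_c) r.
r = h · ρ_c / (ρ_m − ρ_c) = 4.29 km × 2670 / (3210 − 2670) = 21.2 km.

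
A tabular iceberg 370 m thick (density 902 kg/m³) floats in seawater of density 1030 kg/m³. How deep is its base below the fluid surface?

Draft d = t ρ_obj/ρ_fluid = 370 m × 902/1030 = 324 m.

324 m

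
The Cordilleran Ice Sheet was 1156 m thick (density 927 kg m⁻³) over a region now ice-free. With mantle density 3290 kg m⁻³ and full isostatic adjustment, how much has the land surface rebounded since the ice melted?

Removing the load lets mantle flow back in; uplift u satisfies ρ_ice t = ρ_m u.
u = t ρ_ice/ρ_m = 1156 m × 927/3290 = 326 m.

326 m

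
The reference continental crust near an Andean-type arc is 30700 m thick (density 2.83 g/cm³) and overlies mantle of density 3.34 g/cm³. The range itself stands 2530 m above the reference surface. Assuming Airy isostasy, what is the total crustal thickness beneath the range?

Root depth r = h ρ_c / (ρ_m − ρ_c) = 2530 m × 2.83 / 0.51 = 14040 m.
Total thickness = T + h + r = 30700 m + 2530 m + 14040 m = 47300 m.

47300 m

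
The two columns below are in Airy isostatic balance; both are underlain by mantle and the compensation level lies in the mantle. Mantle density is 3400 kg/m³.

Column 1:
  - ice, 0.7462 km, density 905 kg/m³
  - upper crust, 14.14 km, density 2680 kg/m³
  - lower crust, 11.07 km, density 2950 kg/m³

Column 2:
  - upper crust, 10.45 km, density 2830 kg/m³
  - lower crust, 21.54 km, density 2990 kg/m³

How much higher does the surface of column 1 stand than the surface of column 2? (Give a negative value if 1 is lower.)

For any compensation level in the mantle, the mantle terms cancel and isostasy reduces to e = (Σt_1 − Σt_2) − (Σ(ρt)_1 − Σ(ρt)_2) / ρ_m.
Σt_1 = 25.9562 km; Σt_2 = 31.99 km; Σ(ρt)_1 = 71227.011; Σ(ρt)_2 = 93978.1 (in km·kg/m³).
e = (25.9562 − 31.99) − (71227.011 − 93978.1) / 3400 = 0.658 km.

0.658 km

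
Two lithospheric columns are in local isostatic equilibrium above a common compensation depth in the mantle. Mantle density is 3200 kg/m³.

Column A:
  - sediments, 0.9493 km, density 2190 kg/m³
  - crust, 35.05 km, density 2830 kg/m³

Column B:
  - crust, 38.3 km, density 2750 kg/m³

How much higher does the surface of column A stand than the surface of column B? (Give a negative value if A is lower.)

−1.03 km

For any compensation level in the mantle, the mantle terms cancel and isostasy reduces to e = (Σt_A − Σt_B) − (Σ(ρt)_A − Σ(ρt)_B) / ρ_m.
Σt_A = 35.9993 km; Σt_B = 38.3 km; Σ(ρt)_A = 101270.467; Σ(ρt)_B = 105325 (in km·kg/m³).
e = (35.9993 − 38.3) − (101270.467 − 105325) / 3200 = −1.03 km.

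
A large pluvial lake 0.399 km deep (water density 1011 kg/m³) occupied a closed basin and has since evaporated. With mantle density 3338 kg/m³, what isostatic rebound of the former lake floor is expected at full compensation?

u = d ρ_w/ρ_m = 0.399 km × 1011/3338 = 0.121 km.

0.121 km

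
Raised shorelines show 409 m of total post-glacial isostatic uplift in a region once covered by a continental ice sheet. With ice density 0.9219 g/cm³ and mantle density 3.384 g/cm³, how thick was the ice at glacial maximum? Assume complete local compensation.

1500 m

u = t ρ_ice/ρ_m → t = u ρ_m/ρ_ice = 409 m × 3.384/0.9219 = 1500 m.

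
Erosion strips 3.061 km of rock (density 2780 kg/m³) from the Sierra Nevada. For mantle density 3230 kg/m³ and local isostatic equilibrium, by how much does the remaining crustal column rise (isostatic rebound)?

Unloading: uplift u = e ρ_c/ρ_m = 3.061 km × 2780/3230 = 2.63 km.

2.63 km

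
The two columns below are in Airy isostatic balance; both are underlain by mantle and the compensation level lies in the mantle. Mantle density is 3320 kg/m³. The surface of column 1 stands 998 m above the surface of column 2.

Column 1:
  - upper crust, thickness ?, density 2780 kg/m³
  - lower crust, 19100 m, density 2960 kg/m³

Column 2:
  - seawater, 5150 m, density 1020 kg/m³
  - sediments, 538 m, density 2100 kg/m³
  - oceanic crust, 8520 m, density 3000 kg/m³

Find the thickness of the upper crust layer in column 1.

21600 m

Take the compensation level at the base of the deeper column (depth z_c below the surface of column 1) and equate Σ ρ_i t_i down to z_c; mantle fills any gap and the z_c terms cancel.
Column 1: x×2780 + 19100×2960 + (z_c − 19100 − x)×3320
Column 2: 998×0 + 5150×1020 + 538×2100 + 8520×3000 + (z_c − 998 − 14208)×3320
The z_c×3320 term appears on both sides and cancels. Collect the known terms of each column as K = Σ(ρt)_known − 3320 × (depth of known layers): K_1 = 56536000 − 3320×19100 = −6876000; K_2 = 31942800 − 3320×(998 + 14208) = −18541120.
Balance: K_1 − x×(3320 − 2780) = K_2, so x = (K_1 − K_2)/(3320 − 2780) = 11665100/540 = 21600 m.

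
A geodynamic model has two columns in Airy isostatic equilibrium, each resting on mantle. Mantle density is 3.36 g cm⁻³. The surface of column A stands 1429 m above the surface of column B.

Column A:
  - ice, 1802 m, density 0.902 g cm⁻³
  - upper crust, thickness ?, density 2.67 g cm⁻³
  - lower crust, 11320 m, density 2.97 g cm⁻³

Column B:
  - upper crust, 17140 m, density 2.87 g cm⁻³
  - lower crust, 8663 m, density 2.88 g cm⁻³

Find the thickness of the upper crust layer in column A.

Take the compensation level at the base of the deeper column (depth z_c below the surface of column A) and equate Σ ρ_i t_i down to z_c; mantle fills any gap and the z_c terms cancel.
Column A: 1802×0.902 + x×2.67 + 11320×2.97 + (z_c − 13122 − x)×3.36
Column B: 1429×0 + 17140×2.87 + 8663×2.88 + (z_c − 1429 − 25803)×3.36
The z_c×3.36 term appears on both sides and cancels. Collect the known terms of each column as K = Σ(ρt)_known − 3.36 × (depth of known layers): K_A = 35245.804 − 3.36×13122 = −8844.116; K_B = 74141.24 − 3.36×(1429 + 25803) = −17358.28.
Balance: K_A − x×(3.36 − 2.67) = K_B, so x = (K_A − K_B)/(3.36 − 2.67) = 8514.16/0.69 = 12300 m.

12300 m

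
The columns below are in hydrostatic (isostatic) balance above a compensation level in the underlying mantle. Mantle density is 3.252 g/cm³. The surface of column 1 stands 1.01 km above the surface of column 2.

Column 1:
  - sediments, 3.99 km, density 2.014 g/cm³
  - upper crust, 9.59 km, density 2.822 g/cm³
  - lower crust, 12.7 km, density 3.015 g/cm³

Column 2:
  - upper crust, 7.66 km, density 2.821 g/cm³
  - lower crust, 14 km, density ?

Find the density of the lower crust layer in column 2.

2.86 g/cm³

Take the compensation level at the base of the deeper column (depth z_c below the surface of column 1) and equate Σ ρ_i t_i down to z_c; mantle fills any gap and the z_c terms cancel.
Column 1: 3.99×2.014 + 9.59×2.822 + 12.7×3.015 + (z_c − 26.28)×3.252
Column 2: 1.01×0 + 7.66×2.821 + 14×ρ + (z_c − 1.01 − 21.66)×3.252
The z_c×3.252 term appears on both sides and cancels. Collect the known terms of each column as K = Σ(ρt)_known − 3.252 × (depth of known layers): K_1 = 73.38934 − 3.252×26.28 = −12.07322; K_2 = 21.60886 − 3.252×(1.01 + 21.66) = −52.11398.
Balance: K_1 = K_2 + 14×ρ, so ρ = (K_1 − K_2)/14 = 40.0408/14 = 2.86 g/cm³.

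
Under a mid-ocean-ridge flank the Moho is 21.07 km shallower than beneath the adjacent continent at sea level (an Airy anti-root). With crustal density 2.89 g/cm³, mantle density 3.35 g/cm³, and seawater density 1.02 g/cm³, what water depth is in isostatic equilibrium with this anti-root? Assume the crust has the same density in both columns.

5.18 km

Replacing a thickness d of crust by seawater at the top must be balanced by replacing crust with mantle at the base: d (ρ_c − ρ_w) = a (ρ_m − ρ_c).
d = a (ρ_m − ρ_c)/(ρ_c − ρ_w) = 21.07 km × 0.46/1.87 = 5.18 km.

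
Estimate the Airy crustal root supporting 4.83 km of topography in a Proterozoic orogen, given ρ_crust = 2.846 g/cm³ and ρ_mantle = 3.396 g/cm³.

Balancing pressure at the compensation depth: the weight of the topography is balanced by the buoyancy of the root, ρ_c h = (ρ_m − ρ_c) r.
r = h · ρ_c / (ρ_m − ρ_c) = 4.83 km × 2.846 / (3.396 − 2.846) = 25 km.

25 km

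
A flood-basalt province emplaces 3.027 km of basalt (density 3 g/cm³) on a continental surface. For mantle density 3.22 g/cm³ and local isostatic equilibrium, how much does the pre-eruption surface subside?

Subaerial loading: s = t ρ_load / ρ_m.
s = 3.027 km × 3/3.22 = 2.82 km.

2.82 km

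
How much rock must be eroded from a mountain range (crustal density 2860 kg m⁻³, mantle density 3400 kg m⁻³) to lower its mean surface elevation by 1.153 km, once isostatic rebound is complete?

7.26 km

Net drop Δ = e − u = e − e ρ_c/ρ_m = e (ρ_m − ρ_c)/ρ_m.
e = Δ ρ_m/(ρ_m − ρ_c) = 1.153 km × 3400/540 = 7.26 km.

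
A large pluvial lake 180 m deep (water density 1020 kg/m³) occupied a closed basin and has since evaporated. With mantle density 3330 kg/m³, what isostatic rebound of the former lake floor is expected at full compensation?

u = d ρ_w/ρ_m = 180 m × 1020/3330 = 55.1 m.

55.1 m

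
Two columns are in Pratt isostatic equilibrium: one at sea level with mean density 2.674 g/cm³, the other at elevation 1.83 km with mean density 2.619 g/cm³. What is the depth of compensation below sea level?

87.1 km

ρ_ref D = ρ (D + h) → D (ρ_ref − ρ) = ρ h.
D = ρ h/(ρ_ref − ρ) = 2.619 × 1.83 km/(2.674 − 2.619) = 87.1 km.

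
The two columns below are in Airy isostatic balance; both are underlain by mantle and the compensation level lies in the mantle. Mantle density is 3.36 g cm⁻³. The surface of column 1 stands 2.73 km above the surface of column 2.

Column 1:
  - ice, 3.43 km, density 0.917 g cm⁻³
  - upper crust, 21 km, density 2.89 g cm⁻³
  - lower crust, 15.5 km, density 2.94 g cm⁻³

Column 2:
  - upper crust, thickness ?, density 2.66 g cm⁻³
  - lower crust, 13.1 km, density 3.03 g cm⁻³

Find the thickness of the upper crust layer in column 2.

16.1 km

Take the compensation level at the base of the deeper column (depth z_c below the surface of column 1) and equate Σ ρ_i t_i down to z_c; mantle fills any gap and the z_c terms cancel.
Column 1: 3.43×0.917 + 21×2.89 + 15.5×2.94 + (z_c − 39.93)×3.36
Column 2: 2.73×0 + x×2.66 + 13.1×3.03 + (z_c − 2.73 − 13.1 − x)×3.36
The z_c×3.36 term appears on both sides and cancels. Collect the known terms of each column as K = Σ(ρt)_known − 3.36 × (depth of known layers): K_1 = 109.40531 − 3.36×39.93 = −24.75949; K_2 = 39.693 − 3.36×(2.73 + 13.1) = −13.4958.
Balance: K_1 = K_2 − x×(3.36 − 2.66), so x = (K_2 − K_1)/(3.36 − 2.66) = 11.2637/0.7 = 16.1 km.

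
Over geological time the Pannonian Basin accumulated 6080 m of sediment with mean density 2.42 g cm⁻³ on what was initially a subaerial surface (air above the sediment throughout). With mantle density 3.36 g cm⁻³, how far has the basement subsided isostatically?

Subaerial load: s = t ρ_sed / ρ_m = 6080 m × 2.42/3.36 = 4380 m.

4380 m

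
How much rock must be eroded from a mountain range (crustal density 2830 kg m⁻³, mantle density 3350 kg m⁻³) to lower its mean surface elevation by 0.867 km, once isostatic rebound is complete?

5.59 km

Net drop Δ = e − u = e − e ρ_c/ρ_m = e (ρ_m − ρ_c)/ρ_m.
e = Δ ρ_m/(ρ_m − ρ_c) = 0.867 km × 3350/520 = 5.59 km.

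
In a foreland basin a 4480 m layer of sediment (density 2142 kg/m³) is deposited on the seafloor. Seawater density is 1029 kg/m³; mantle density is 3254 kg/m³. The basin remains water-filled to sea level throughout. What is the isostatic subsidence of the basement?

Submarine loading: the sediment displaces seawater, and the subsidence is in turn flooded, so s (ρ_m − ρ_w) = t (ρ_sed − ρ_w).
s = 4480 m × (2142 − 1029) / (3254 − 1029) = 2240 m.

2240 m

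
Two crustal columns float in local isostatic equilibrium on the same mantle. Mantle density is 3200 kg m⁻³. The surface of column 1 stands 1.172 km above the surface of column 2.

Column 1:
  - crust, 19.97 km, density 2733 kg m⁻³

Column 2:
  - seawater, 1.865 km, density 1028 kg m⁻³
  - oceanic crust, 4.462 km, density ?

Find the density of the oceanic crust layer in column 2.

2860 kg m⁻³

Take the compensation level at the base of the deeper column (depth z_c below the surface of column 1) and equate Σ ρ_i t_i down to z_c; mantle fills any gap and the z_c terms cancel.
Column 1: 19.97×2733 + (z_c − 19.97)×3200
Column 2: 1.172×0 + 1.865×1028 + 4.462×ρ + (z_c − 1.172 − 6.327)×3200
The z_c×3200 term appears on both sides and cancels. Collect the known terms of each column as K = Σ(ρt)_known − 3200 × (depth of known layers): K_1 = 54578.01 − 3200×19.97 = −9325.99; K_2 = 1917.22 − 3200×(1.172 + 6.327) = −22079.58.
Balance: K_1 = K_2 + 4.462×ρ, so ρ = (K_1 − K_2)/4.462 = 12753.6/4.462 = 2860 kg m⁻³.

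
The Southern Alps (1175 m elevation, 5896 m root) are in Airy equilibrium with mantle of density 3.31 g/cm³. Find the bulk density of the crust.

ρ_c h = (ρ_m − ρ_c) r → ρ_c (h + r) = ρ_m r → ρ_c = ρ_m r / (h + r).
ρ_c = 3.31 × 5896 m / (1175 m + 5896 m) = 2.76 g/cm³.

2.76 g/cm³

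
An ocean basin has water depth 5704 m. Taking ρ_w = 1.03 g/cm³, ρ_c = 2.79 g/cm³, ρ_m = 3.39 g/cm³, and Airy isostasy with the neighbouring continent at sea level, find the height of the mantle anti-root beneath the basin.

16700 m

In Airy isostatic equilibrium: replacing crust with seawater at the top is compensated by replacing crust with mantle at the base: d (ρ_c − ρ_w) = a (ρ_m − ρ_c).
a = d (ρ_c − ρ_w)/(ρ_m − ρ_c) = 5704 m × 1.76/0.6 = 16700 m.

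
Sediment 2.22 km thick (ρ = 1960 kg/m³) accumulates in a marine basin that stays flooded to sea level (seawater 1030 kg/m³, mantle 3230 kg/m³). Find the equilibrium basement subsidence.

0.938 km

Submarine loading: the sediment displaces seawater, and the subsidence is in turn flooded, so s (ρ_m − ρ_w) = t (ρ_sed − ρ_w).
s = 2.22 km × (1960 − 1030) / (3230 − 1030) = 0.938 km.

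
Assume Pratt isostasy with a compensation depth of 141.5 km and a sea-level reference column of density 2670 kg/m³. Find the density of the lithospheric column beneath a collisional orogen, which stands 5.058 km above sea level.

2580 kg/m³

Pratt balance: ρ_ref D = ρ (D + h).
ρ = ρ_ref D/(D + h) = 2670 × 141.5 km/(141.5 km + 5.058 km) = 2580 kg/m³.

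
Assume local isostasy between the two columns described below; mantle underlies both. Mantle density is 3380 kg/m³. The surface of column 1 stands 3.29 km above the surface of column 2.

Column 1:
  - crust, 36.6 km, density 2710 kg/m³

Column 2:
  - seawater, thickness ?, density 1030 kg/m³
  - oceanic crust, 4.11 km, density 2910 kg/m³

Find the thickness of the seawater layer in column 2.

Take the compensation level at the base of the deeper column (depth z_c below the surface of column 1) and equate Σ ρ_i t_i down to z_c; mantle fills any gap and the z_c terms cancel.
Column 1: 36.6×2710 + (z_c − 36.6)×3380
Column 2: 3.29×0 + x×1030 + 4.11×2910 + (z_c − 3.29 − 4.11 − x)×3380
The z_c×3380 term appears on both sides and cancels. Collect the known terms of each column as K = Σ(ρt)_known − 3380 × (depth of known layers): K_1 = 99186 − 3380×36.6 = −24522; K_2 = 11960.1 − 3380×(3.29 + 4.11) = −13051.9.
Balance: K_1 = K_2 − x×(3380 − 1030), so x = (K_2 − K_1)/(3380 − 1030) = 11470.1/2350 = 4.88 km.

4.88 km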